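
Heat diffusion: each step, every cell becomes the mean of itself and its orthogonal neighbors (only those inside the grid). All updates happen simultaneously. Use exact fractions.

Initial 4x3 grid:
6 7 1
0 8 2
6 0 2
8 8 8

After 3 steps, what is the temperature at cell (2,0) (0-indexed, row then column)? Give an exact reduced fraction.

Step 1: cell (2,0) = 7/2
Step 2: cell (2,0) = 619/120
Step 3: cell (2,0) = 17071/3600
Full grid after step 3:
  1183/270 31507/7200 8219/2160
  2087/450 23971/6000 28667/7200
  17071/3600 28781/6000 9989/2400
  6049/1080 9353/1800 3671/720

Answer: 17071/3600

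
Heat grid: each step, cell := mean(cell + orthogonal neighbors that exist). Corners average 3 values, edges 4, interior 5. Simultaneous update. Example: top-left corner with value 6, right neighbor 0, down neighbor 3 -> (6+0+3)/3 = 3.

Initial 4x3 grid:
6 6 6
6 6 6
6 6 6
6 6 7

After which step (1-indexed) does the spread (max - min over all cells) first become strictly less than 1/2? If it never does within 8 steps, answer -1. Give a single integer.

Step 1: max=19/3, min=6, spread=1/3
  -> spread < 1/2 first at step 1
Step 2: max=113/18, min=6, spread=5/18
Step 3: max=1337/216, min=6, spread=41/216
Step 4: max=159737/25920, min=6, spread=4217/25920
Step 5: max=9540349/1555200, min=43279/7200, spread=38417/311040
Step 6: max=571072211/93312000, min=866597/144000, spread=1903471/18662400
Step 7: max=34193309089/5598720000, min=26035759/4320000, spread=18038617/223948800
Step 8: max=2048807382851/335923200000, min=2345726759/388800000, spread=883978523/13436928000

Answer: 1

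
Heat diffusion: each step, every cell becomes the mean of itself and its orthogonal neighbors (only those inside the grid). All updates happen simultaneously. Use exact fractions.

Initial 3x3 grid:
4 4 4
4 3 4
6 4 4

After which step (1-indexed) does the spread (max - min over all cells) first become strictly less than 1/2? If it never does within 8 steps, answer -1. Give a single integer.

Step 1: max=14/3, min=15/4, spread=11/12
Step 2: max=79/18, min=23/6, spread=5/9
Step 3: max=4589/1080, min=1393/360, spread=41/108
  -> spread < 1/2 first at step 3
Step 4: max=270283/64800, min=84311/21600, spread=347/1296
Step 5: max=16047101/3888000, min=5105617/1296000, spread=2921/15552
Step 6: max=955695547/233280000, min=308310599/77760000, spread=24611/186624
Step 7: max=57064655309/13996800000, min=18589616353/4665600000, spread=207329/2239488
Step 8: max=3411992335723/839808000000, min=1119136663991/279936000000, spread=1746635/26873856

Answer: 3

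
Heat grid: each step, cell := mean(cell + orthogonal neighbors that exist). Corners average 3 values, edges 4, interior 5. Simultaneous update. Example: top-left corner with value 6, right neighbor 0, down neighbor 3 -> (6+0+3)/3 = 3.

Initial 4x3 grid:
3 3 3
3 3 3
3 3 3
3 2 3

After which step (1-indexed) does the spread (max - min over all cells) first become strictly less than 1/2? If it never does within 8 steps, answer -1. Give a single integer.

Answer: 1

Derivation:
Step 1: max=3, min=8/3, spread=1/3
  -> spread < 1/2 first at step 1
Step 2: max=3, min=653/240, spread=67/240
Step 3: max=3, min=6043/2160, spread=437/2160
Step 4: max=2991/1000, min=2434469/864000, spread=29951/172800
Step 5: max=10046/3375, min=22112179/7776000, spread=206761/1555200
Step 6: max=16034329/5400000, min=8875004429/3110400000, spread=14430763/124416000
Step 7: max=1278347273/432000000, min=534764258311/186624000000, spread=139854109/1492992000
Step 8: max=114788771023/38880000000, min=32169848109749/11197440000000, spread=7114543559/89579520000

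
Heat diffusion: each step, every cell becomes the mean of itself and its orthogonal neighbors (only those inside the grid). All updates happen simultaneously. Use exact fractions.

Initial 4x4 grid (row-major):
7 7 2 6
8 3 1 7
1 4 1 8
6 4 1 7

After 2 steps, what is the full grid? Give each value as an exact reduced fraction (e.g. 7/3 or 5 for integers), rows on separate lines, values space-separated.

After step 1:
  22/3 19/4 4 5
  19/4 23/5 14/5 11/2
  19/4 13/5 3 23/4
  11/3 15/4 13/4 16/3
After step 2:
  101/18 1241/240 331/80 29/6
  643/120 39/10 199/50 381/80
  473/120 187/50 87/25 235/48
  73/18 199/60 23/6 43/9

Answer: 101/18 1241/240 331/80 29/6
643/120 39/10 199/50 381/80
473/120 187/50 87/25 235/48
73/18 199/60 23/6 43/9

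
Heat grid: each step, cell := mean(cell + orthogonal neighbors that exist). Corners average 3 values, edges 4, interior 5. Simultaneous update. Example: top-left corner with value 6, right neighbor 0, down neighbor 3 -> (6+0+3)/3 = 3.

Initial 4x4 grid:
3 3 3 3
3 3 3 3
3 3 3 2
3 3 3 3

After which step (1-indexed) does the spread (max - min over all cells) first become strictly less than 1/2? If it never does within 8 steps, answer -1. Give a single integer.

Answer: 1

Derivation:
Step 1: max=3, min=8/3, spread=1/3
  -> spread < 1/2 first at step 1
Step 2: max=3, min=329/120, spread=31/120
Step 3: max=3, min=3029/1080, spread=211/1080
Step 4: max=3, min=307157/108000, spread=16843/108000
Step 5: max=26921/9000, min=2777357/972000, spread=130111/972000
Step 6: max=1612841/540000, min=83837633/29160000, spread=3255781/29160000
Step 7: max=1608893/540000, min=2524046309/874800000, spread=82360351/874800000
Step 8: max=289093559/97200000, min=75980683109/26244000000, spread=2074577821/26244000000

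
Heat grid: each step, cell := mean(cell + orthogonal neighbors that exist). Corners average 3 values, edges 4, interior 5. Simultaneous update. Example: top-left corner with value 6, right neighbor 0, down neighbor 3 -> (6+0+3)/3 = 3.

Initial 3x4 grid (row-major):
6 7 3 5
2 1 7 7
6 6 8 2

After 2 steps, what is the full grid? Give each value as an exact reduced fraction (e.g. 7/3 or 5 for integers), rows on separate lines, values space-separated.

Answer: 13/3 387/80 399/80 21/4
1081/240 461/100 263/50 1267/240
41/9 76/15 82/15 50/9

Derivation:
After step 1:
  5 17/4 11/2 5
  15/4 23/5 26/5 21/4
  14/3 21/4 23/4 17/3
After step 2:
  13/3 387/80 399/80 21/4
  1081/240 461/100 263/50 1267/240
  41/9 76/15 82/15 50/9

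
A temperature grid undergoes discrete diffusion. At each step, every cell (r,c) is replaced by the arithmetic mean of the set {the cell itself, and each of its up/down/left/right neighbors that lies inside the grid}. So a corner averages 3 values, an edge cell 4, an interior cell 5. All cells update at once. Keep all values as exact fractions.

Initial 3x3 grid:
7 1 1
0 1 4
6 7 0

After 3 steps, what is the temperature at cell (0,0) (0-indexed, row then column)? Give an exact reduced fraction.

Step 1: cell (0,0) = 8/3
Step 2: cell (0,0) = 26/9
Step 3: cell (0,0) = 1549/540
Full grid after step 3:
  1549/540 18091/7200 413/180
  7597/2400 4321/1500 18091/7200
  476/135 7747/2400 797/270

Answer: 1549/540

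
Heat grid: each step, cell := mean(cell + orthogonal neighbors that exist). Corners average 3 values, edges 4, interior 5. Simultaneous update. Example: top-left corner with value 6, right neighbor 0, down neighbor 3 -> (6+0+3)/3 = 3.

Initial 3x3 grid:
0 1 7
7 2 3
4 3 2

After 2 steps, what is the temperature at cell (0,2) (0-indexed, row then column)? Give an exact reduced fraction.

Answer: 29/9

Derivation:
Step 1: cell (0,2) = 11/3
Step 2: cell (0,2) = 29/9
Full grid after step 2:
  101/36 361/120 29/9
  827/240 76/25 391/120
  32/9 797/240 107/36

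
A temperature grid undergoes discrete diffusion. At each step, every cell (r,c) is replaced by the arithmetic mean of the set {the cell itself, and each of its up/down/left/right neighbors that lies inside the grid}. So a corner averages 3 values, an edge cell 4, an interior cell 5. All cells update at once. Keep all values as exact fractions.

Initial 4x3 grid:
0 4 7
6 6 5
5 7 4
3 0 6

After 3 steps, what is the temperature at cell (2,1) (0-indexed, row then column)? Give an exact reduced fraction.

Answer: 887/200

Derivation:
Step 1: cell (2,1) = 22/5
Step 2: cell (2,1) = 99/20
Step 3: cell (2,1) = 887/200
Full grid after step 3:
  9491/2160 13249/2880 10901/2160
  3149/720 5873/1200 3599/720
  3181/720 887/200 3491/720
  4217/1080 21/5 2261/540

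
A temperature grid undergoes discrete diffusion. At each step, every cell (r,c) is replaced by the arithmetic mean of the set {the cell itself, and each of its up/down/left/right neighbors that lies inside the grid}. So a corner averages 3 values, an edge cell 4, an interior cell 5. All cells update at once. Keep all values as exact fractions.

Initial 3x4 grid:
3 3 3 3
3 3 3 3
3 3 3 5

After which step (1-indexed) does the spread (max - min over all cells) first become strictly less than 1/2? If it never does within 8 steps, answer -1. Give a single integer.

Step 1: max=11/3, min=3, spread=2/3
Step 2: max=32/9, min=3, spread=5/9
Step 3: max=365/108, min=3, spread=41/108
  -> spread < 1/2 first at step 3
Step 4: max=43097/12960, min=3, spread=4217/12960
Step 5: max=2541949/777600, min=10879/3600, spread=38417/155520
Step 6: max=151168211/46656000, min=218597/72000, spread=1903471/9331200
Step 7: max=8999069089/2799360000, min=6595759/2160000, spread=18038617/111974400
Step 8: max=537152982851/167961600000, min=596126759/194400000, spread=883978523/6718464000

Answer: 3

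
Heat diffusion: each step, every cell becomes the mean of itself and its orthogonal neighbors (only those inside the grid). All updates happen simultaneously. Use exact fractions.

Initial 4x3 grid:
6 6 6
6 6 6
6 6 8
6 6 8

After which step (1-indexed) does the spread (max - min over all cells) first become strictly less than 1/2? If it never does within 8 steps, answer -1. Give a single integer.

Step 1: max=22/3, min=6, spread=4/3
Step 2: max=125/18, min=6, spread=17/18
Step 3: max=914/135, min=6, spread=104/135
Step 4: max=430049/64800, min=5447/900, spread=7573/12960
Step 5: max=25497001/3888000, min=82217/13500, spread=363701/777600
  -> spread < 1/2 first at step 5
Step 6: max=1515533999/233280000, min=2207413/360000, spread=681043/1866240
Step 7: max=90350137141/13996800000, min=599082089/97200000, spread=163292653/559872000
Step 8: max=5393675884319/839808000000, min=18053139163/2916000000, spread=1554974443/6718464000

Answer: 5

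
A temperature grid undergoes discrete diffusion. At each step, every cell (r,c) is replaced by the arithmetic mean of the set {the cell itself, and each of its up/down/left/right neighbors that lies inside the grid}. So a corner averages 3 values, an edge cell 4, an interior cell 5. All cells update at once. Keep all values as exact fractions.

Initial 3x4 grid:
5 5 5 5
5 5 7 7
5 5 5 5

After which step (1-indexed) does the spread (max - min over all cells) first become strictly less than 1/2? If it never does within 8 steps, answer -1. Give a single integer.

Step 1: max=6, min=5, spread=1
Step 2: max=347/60, min=5, spread=47/60
Step 3: max=20581/3600, min=1017/200, spread=91/144
Step 4: max=1219199/216000, min=6173/1200, spread=108059/216000
Step 5: max=72663661/12960000, min=1242659/240000, spread=222403/518400
  -> spread < 1/2 first at step 5
Step 6: max=4328725799/777600000, min=225360643/43200000, spread=10889369/31104000
Step 7: max=258424455541/46656000000, min=13592191537/2592000000, spread=110120063/373248000
Step 8: max=15433759516319/2799360000000, min=273165327161/51840000000, spread=5462654797/22394880000

Answer: 5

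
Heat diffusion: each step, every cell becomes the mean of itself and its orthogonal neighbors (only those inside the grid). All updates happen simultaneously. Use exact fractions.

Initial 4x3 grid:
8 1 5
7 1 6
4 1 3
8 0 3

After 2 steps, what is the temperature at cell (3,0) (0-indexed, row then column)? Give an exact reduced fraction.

Step 1: cell (3,0) = 4
Step 2: cell (3,0) = 4
Full grid after step 2:
  169/36 977/240 23/6
  139/30 7/2 71/20
  79/20 13/4 27/10
  4 27/10 11/4

Answer: 4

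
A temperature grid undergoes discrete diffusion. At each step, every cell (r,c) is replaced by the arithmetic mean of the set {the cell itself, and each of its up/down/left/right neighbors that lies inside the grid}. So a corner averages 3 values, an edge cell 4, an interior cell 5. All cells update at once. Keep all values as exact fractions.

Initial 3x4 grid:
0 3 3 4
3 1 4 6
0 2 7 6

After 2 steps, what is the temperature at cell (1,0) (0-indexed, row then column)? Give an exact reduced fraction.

Answer: 109/60

Derivation:
Step 1: cell (1,0) = 1
Step 2: cell (1,0) = 109/60
Full grid after step 2:
  19/12 197/80 827/240 77/18
  109/60 241/100 401/100 149/30
  31/18 691/240 1067/240 193/36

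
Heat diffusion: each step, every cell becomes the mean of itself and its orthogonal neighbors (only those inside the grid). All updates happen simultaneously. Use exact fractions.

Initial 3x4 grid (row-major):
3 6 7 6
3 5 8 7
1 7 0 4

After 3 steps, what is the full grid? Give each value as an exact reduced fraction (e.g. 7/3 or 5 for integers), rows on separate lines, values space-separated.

Answer: 91/20 2009/400 21431/3600 13009/2160
14441/3600 7279/1500 31331/6000 81829/14400
1061/270 14831/3600 17381/3600 10549/2160

Derivation:
After step 1:
  4 21/4 27/4 20/3
  3 29/5 27/5 25/4
  11/3 13/4 19/4 11/3
After step 2:
  49/12 109/20 361/60 59/9
  247/60 227/50 579/100 1319/240
  119/36 131/30 64/15 44/9
After step 3:
  91/20 2009/400 21431/3600 13009/2160
  14441/3600 7279/1500 31331/6000 81829/14400
  1061/270 14831/3600 17381/3600 10549/2160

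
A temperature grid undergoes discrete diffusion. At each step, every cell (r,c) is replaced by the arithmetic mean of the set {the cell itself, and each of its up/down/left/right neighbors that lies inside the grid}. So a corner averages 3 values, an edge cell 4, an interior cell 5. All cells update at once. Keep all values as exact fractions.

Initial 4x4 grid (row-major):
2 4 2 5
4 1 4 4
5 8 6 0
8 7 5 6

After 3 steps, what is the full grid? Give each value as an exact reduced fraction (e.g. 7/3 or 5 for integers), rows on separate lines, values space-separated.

Answer: 7517/2160 2369/720 12641/3600 7489/2160
5773/1440 24671/6000 22819/6000 26737/7200
38977/7200 30499/6000 27847/6000 30049/7200
13129/2160 21341/3600 18737/3600 9901/2160

Derivation:
After step 1:
  10/3 9/4 15/4 11/3
  3 21/5 17/5 13/4
  25/4 27/5 23/5 4
  20/3 7 6 11/3
After step 2:
  103/36 203/60 49/15 32/9
  1007/240 73/20 96/25 859/240
  1279/240 549/100 117/25 931/240
  239/36 94/15 319/60 41/9
After step 3:
  7517/2160 2369/720 12641/3600 7489/2160
  5773/1440 24671/6000 22819/6000 26737/7200
  38977/7200 30499/6000 27847/6000 30049/7200
  13129/2160 21341/3600 18737/3600 9901/2160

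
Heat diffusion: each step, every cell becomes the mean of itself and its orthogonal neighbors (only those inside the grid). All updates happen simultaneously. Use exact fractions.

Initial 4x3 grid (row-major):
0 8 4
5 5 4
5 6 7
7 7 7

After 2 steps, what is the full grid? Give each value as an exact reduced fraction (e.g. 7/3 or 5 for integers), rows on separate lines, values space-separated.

After step 1:
  13/3 17/4 16/3
  15/4 28/5 5
  23/4 6 6
  19/3 27/4 7
After step 2:
  37/9 1171/240 175/36
  583/120 123/25 329/60
  131/24 301/50 6
  113/18 313/48 79/12

Answer: 37/9 1171/240 175/36
583/120 123/25 329/60
131/24 301/50 6
113/18 313/48 79/12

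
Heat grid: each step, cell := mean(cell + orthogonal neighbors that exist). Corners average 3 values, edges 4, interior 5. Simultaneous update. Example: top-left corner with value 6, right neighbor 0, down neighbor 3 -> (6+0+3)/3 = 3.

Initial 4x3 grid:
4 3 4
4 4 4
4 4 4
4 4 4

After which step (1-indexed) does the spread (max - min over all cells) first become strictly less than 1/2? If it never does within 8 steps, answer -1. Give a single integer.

Step 1: max=4, min=11/3, spread=1/3
  -> spread < 1/2 first at step 1
Step 2: max=4, min=893/240, spread=67/240
Step 3: max=4, min=8203/2160, spread=437/2160
Step 4: max=3991/1000, min=3298469/864000, spread=29951/172800
Step 5: max=13421/3375, min=29888179/7776000, spread=206761/1555200
Step 6: max=21434329/5400000, min=11985404429/3110400000, spread=14430763/124416000
Step 7: max=1710347273/432000000, min=721388258311/186624000000, spread=139854109/1492992000
Step 8: max=153668771023/38880000000, min=43367288109749/11197440000000, spread=7114543559/89579520000

Answer: 1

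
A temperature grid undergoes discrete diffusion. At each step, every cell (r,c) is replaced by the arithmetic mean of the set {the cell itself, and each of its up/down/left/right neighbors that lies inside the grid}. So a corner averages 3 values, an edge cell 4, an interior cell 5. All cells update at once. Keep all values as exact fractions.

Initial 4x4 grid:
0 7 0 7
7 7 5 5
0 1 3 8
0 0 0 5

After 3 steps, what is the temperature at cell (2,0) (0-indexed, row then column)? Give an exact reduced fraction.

Answer: 553/240

Derivation:
Step 1: cell (2,0) = 2
Step 2: cell (2,0) = 77/40
Step 3: cell (2,0) = 553/240
Full grid after step 3:
  8899/2160 29251/7200 11041/2400 223/48
  12083/3600 23521/6000 1663/400 5833/1200
  553/240 5111/2000 21701/6000 15223/3600
  101/80 841/480 19511/7200 8039/2160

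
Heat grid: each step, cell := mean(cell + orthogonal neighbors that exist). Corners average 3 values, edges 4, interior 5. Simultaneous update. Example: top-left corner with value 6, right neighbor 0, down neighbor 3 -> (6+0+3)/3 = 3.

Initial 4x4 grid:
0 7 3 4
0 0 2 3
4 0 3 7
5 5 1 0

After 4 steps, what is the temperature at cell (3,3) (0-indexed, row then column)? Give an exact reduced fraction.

Step 1: cell (3,3) = 8/3
Step 2: cell (3,3) = 49/18
Step 3: cell (3,3) = 6061/2160
Step 4: cell (3,3) = 181747/64800
Full grid after step 4:
  143309/64800 67441/27000 77929/27000 208961/64800
  490943/216000 434231/180000 508739/180000 659267/216000
  541279/216000 462397/180000 487273/180000 629731/216000
  177823/64800 295307/108000 297323/108000 181747/64800

Answer: 181747/64800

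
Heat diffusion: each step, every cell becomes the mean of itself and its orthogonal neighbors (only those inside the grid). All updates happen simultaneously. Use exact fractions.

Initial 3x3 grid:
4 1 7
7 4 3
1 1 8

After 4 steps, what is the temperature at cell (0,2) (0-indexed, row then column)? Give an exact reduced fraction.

Step 1: cell (0,2) = 11/3
Step 2: cell (0,2) = 79/18
Step 3: cell (0,2) = 4391/1080
Step 4: cell (0,2) = 266017/64800
Full grid after step 4:
  2602/675 843607/216000 266017/64800
  266119/72000 353009/90000 1727339/432000
  2957/800 180371/48000 43157/10800

Answer: 266017/64800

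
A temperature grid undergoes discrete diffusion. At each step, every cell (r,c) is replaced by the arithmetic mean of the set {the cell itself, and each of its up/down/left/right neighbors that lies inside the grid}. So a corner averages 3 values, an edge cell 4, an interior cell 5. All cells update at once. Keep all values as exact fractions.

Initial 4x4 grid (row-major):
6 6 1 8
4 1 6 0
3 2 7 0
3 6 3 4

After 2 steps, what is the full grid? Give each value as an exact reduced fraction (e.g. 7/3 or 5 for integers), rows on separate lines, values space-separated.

Answer: 37/9 1073/240 59/16 47/12
469/120 88/25 383/100 49/16
143/40 177/50 363/100 731/240
7/2 163/40 433/120 121/36

Derivation:
After step 1:
  16/3 7/2 21/4 3
  7/2 19/5 3 7/2
  3 19/5 18/5 11/4
  4 7/2 5 7/3
After step 2:
  37/9 1073/240 59/16 47/12
  469/120 88/25 383/100 49/16
  143/40 177/50 363/100 731/240
  7/2 163/40 433/120 121/36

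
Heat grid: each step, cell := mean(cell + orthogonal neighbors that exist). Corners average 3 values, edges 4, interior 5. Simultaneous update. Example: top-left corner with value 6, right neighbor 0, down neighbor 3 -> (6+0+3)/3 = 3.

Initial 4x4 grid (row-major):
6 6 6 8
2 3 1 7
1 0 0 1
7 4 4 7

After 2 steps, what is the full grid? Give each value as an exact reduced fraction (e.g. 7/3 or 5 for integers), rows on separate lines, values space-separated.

Answer: 155/36 527/120 209/40 11/2
377/120 313/100 33/10 23/5
111/40 229/100 137/50 33/10
41/12 131/40 127/40 23/6

Derivation:
After step 1:
  14/3 21/4 21/4 7
  3 12/5 17/5 17/4
  5/2 8/5 6/5 15/4
  4 15/4 15/4 4
After step 2:
  155/36 527/120 209/40 11/2
  377/120 313/100 33/10 23/5
  111/40 229/100 137/50 33/10
  41/12 131/40 127/40 23/6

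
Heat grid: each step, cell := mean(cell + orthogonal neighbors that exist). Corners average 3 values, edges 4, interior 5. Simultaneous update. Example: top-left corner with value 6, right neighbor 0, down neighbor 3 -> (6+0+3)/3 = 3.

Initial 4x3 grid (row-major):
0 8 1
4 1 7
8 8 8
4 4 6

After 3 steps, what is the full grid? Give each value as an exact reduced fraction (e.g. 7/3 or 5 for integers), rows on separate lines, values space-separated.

Answer: 2957/720 28649/7200 2519/540
10403/2400 29987/6000 17767/3600
38609/7200 32267/6000 3557/600
11783/2160 42389/7200 266/45

Derivation:
After step 1:
  4 5/2 16/3
  13/4 28/5 17/4
  6 29/5 29/4
  16/3 11/2 6
After step 2:
  13/4 523/120 145/36
  377/80 107/25 673/120
  1223/240 603/100 233/40
  101/18 679/120 25/4
After step 3:
  2957/720 28649/7200 2519/540
  10403/2400 29987/6000 17767/3600
  38609/7200 32267/6000 3557/600
  11783/2160 42389/7200 266/45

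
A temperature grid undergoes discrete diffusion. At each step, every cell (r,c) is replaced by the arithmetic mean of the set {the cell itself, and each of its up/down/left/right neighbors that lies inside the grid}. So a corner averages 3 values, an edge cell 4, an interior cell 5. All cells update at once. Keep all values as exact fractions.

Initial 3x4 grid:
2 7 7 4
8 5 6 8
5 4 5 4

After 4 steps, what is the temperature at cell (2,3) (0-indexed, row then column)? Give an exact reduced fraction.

Step 1: cell (2,3) = 17/3
Step 2: cell (2,3) = 191/36
Step 3: cell (2,3) = 2983/540
Step 4: cell (2,3) = 359587/64800
Full grid after step 4:
  356647/64800 1216009/216000 1244129/216000 94403/16200
  1176719/216000 989657/180000 168997/30000 91389/16000
  86443/16200 583067/108000 591377/108000 359587/64800

Answer: 359587/64800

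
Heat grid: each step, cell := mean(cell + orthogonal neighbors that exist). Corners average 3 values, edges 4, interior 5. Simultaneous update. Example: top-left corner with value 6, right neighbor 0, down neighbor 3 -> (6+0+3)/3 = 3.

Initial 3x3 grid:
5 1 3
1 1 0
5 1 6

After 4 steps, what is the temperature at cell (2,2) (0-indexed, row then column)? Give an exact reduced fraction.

Step 1: cell (2,2) = 7/3
Step 2: cell (2,2) = 97/36
Step 3: cell (2,2) = 4763/2160
Step 4: cell (2,2) = 301561/129600
Full grid after step 4:
  148493/64800 893981/432000 17071/8100
  490303/216000 830269/360000 901481/432000
  320611/129600 1979587/864000 301561/129600

Answer: 301561/129600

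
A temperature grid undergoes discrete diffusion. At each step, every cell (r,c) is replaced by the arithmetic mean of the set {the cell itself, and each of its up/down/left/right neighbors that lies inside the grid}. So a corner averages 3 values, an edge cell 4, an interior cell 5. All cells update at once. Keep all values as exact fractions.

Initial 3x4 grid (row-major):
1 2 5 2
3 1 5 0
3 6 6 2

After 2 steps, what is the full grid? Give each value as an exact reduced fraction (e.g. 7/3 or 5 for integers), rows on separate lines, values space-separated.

After step 1:
  2 9/4 7/2 7/3
  2 17/5 17/5 9/4
  4 4 19/4 8/3
After step 2:
  25/12 223/80 689/240 97/36
  57/20 301/100 173/50 213/80
  10/3 323/80 889/240 29/9

Answer: 25/12 223/80 689/240 97/36
57/20 301/100 173/50 213/80
10/3 323/80 889/240 29/9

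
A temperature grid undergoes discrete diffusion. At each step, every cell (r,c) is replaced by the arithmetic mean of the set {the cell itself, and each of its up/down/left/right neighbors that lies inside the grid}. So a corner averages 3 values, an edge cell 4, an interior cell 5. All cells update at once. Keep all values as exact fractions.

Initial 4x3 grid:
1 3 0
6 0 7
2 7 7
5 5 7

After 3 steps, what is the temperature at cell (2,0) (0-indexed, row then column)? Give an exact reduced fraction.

Answer: 10811/2400

Derivation:
Step 1: cell (2,0) = 5
Step 2: cell (2,0) = 309/80
Step 3: cell (2,0) = 10811/2400
Full grid after step 3:
  6521/2160 2471/900 3703/1080
  23333/7200 23929/6000 14029/3600
  10811/2400 27269/6000 1219/225
  3359/720 1234/225 6061/1080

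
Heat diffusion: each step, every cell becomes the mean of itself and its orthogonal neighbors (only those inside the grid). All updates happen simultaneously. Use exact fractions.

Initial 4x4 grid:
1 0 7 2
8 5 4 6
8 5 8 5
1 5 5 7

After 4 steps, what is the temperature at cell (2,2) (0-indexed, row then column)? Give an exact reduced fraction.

Step 1: cell (2,2) = 27/5
Step 2: cell (2,2) = 607/100
Step 3: cell (2,2) = 1996/375
Step 4: cell (2,2) = 30737/5625
Full grid after step 4:
  46691/10800 152609/36000 32689/7200 99061/21600
  20603/4500 144439/30000 289499/60000 73753/14400
  136949/27000 182741/36000 30737/5625 1170079/216000
  65819/12960 1153717/216000 1175869/216000 92449/16200

Answer: 30737/5625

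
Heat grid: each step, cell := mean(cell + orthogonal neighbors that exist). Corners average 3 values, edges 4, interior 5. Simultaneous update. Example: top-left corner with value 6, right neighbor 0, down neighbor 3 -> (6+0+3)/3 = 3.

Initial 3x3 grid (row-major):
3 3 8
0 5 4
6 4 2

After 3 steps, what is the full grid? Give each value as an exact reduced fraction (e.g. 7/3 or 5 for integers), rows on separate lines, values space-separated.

After step 1:
  2 19/4 5
  7/2 16/5 19/4
  10/3 17/4 10/3
After step 2:
  41/12 299/80 29/6
  361/120 409/100 977/240
  133/36 847/240 37/9
After step 3:
  271/80 6431/1600 1517/360
  25577/7200 22123/6000 61579/14400
  7367/2160 55529/14400 527/135

Answer: 271/80 6431/1600 1517/360
25577/7200 22123/6000 61579/14400
7367/2160 55529/14400 527/135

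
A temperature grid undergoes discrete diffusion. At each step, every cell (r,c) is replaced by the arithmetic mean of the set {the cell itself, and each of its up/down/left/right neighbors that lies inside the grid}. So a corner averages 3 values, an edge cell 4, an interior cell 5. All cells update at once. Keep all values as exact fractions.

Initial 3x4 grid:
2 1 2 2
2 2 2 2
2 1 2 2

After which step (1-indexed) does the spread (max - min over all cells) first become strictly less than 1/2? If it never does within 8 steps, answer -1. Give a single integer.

Answer: 1

Derivation:
Step 1: max=2, min=8/5, spread=2/5
  -> spread < 1/2 first at step 1
Step 2: max=2, min=203/120, spread=37/120
Step 3: max=139/72, min=1883/1080, spread=101/540
Step 4: max=8609/4500, min=47449/27000, spread=841/5400
Step 5: max=305701/162000, min=107621/60750, spread=11227/97200
Step 6: max=15210457/8100000, min=172865659/97200000, spread=386393/3888000
Step 7: max=906558563/486000000, min=1564700519/874800000, spread=41940559/546750000
Step 8: max=54235718917/29160000000, min=627463923379/349920000000, spread=186917629/2799360000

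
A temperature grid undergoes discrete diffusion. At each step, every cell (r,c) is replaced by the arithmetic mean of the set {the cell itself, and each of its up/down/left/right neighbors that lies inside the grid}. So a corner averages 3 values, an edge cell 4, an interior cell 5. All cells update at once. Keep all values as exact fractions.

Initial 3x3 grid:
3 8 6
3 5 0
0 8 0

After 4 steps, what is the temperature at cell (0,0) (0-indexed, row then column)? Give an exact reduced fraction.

Step 1: cell (0,0) = 14/3
Step 2: cell (0,0) = 155/36
Step 3: cell (0,0) = 9493/2160
Step 4: cell (0,0) = 542351/129600
Full grid after step 4:
  542351/129600 1840321/432000 532451/129600
  3417017/864000 1383929/360000 3325517/864000
  116669/32400 3105767/864000 56497/16200

Answer: 542351/129600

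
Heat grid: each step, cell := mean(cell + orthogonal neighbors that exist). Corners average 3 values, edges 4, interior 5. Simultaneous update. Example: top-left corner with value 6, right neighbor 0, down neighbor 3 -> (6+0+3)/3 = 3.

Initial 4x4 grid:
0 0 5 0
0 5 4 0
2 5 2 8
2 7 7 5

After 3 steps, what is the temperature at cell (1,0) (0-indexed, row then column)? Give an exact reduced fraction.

Step 1: cell (1,0) = 7/4
Step 2: cell (1,0) = 17/10
Step 3: cell (1,0) = 673/300
Full grid after step 3:
  1201/720 5159/2400 17797/7200 2741/1080
  673/300 5483/2000 1897/600 23677/7200
  1387/450 449/120 5231/1200 30781/7200
  4061/1080 16061/3600 17753/3600 11137/2160

Answer: 673/300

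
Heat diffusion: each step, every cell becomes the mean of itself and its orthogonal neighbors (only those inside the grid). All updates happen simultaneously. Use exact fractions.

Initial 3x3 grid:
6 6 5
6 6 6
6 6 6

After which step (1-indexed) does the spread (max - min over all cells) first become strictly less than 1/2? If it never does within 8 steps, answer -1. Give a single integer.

Answer: 1

Derivation:
Step 1: max=6, min=17/3, spread=1/3
  -> spread < 1/2 first at step 1
Step 2: max=6, min=103/18, spread=5/18
Step 3: max=6, min=1255/216, spread=41/216
Step 4: max=2149/360, min=75629/12960, spread=347/2592
Step 5: max=21443/3600, min=4558663/777600, spread=2921/31104
Step 6: max=2566517/432000, min=274107461/46656000, spread=24611/373248
Step 7: max=57663259/9720000, min=16477437967/2799360000, spread=207329/4478976
Step 8: max=3071598401/518400000, min=989739647549/167961600000, spread=1746635/53747712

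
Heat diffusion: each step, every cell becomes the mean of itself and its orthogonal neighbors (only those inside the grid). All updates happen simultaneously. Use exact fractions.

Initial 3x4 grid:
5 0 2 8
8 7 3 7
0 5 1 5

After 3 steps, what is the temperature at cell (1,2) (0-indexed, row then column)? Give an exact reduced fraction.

Answer: 8441/2000

Derivation:
Step 1: cell (1,2) = 4
Step 2: cell (1,2) = 211/50
Step 3: cell (1,2) = 8441/2000
Full grid after step 3:
  9191/2160 29471/7200 30841/7200 1003/216
  7699/1800 12419/3000 8441/2000 22289/4800
  9131/2160 28721/7200 29591/7200 953/216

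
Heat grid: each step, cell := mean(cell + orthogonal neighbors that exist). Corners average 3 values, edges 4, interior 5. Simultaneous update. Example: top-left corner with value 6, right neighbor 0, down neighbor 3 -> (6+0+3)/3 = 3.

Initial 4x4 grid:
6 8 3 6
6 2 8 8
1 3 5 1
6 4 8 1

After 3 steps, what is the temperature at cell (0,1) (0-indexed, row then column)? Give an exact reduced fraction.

Step 1: cell (0,1) = 19/4
Step 2: cell (0,1) = 173/30
Step 3: cell (0,1) = 9319/1800
Full grid after step 3:
  11359/2160 9319/1800 10189/1800 5921/1080
  32461/7200 30229/6000 14873/3000 18863/3600
  31309/7200 12569/3000 27983/6000 15931/3600
  865/216 31429/7200 30197/7200 1849/432

Answer: 9319/1800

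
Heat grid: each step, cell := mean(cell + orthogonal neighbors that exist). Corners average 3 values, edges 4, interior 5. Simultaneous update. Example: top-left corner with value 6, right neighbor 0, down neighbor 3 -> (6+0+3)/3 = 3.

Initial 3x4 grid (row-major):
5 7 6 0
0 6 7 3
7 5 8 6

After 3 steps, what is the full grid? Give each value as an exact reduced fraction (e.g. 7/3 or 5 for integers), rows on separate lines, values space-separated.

Answer: 341/72 613/120 193/40 41/9
2377/480 1031/200 401/75 871/180
119/24 167/30 503/90 146/27

Derivation:
After step 1:
  4 6 5 3
  9/2 5 6 4
  4 13/2 13/2 17/3
After step 2:
  29/6 5 5 4
  35/8 28/5 53/10 14/3
  5 11/2 37/6 97/18
After step 3:
  341/72 613/120 193/40 41/9
  2377/480 1031/200 401/75 871/180
  119/24 167/30 503/90 146/27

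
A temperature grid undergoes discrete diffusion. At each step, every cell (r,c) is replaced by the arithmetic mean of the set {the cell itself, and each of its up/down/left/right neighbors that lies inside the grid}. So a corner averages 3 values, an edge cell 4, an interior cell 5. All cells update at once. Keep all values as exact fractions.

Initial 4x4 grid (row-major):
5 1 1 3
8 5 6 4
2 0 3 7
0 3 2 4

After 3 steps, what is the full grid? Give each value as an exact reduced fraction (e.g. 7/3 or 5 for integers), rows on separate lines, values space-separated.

Answer: 1709/432 26209/7200 25129/7200 7573/2160
13397/3600 4307/1200 21667/6000 14087/3600
10421/3600 18049/6000 21029/6000 2843/720
4951/2160 17587/7200 4543/1440 8171/2160

Derivation:
After step 1:
  14/3 3 11/4 8/3
  5 4 19/5 5
  5/2 13/5 18/5 9/2
  5/3 5/4 3 13/3
After step 2:
  38/9 173/48 733/240 125/36
  97/24 92/25 383/100 479/120
  353/120 279/100 7/2 523/120
  65/36 511/240 731/240 71/18
After step 3:
  1709/432 26209/7200 25129/7200 7573/2160
  13397/3600 4307/1200 21667/6000 14087/3600
  10421/3600 18049/6000 21029/6000 2843/720
  4951/2160 17587/7200 4543/1440 8171/2160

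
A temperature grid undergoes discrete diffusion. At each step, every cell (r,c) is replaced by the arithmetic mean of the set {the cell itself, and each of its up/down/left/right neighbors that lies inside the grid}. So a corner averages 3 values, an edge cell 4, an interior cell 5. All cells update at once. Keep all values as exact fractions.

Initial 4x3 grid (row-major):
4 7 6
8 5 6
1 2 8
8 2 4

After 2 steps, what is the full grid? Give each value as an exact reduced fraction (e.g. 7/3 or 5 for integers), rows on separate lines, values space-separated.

Answer: 49/9 713/120 217/36
1271/240 509/100 1391/240
991/240 459/100 1171/240
149/36 239/60 41/9

Derivation:
After step 1:
  19/3 11/2 19/3
  9/2 28/5 25/4
  19/4 18/5 5
  11/3 4 14/3
After step 2:
  49/9 713/120 217/36
  1271/240 509/100 1391/240
  991/240 459/100 1171/240
  149/36 239/60 41/9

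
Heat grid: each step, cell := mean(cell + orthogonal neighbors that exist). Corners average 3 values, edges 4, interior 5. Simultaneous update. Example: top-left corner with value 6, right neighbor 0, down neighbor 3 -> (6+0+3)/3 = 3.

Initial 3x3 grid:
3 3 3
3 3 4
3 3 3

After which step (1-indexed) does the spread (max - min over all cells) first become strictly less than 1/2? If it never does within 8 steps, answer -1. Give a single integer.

Answer: 1

Derivation:
Step 1: max=10/3, min=3, spread=1/3
  -> spread < 1/2 first at step 1
Step 2: max=787/240, min=3, spread=67/240
Step 3: max=6917/2160, min=607/200, spread=1807/10800
Step 4: max=2749963/864000, min=16561/5400, spread=33401/288000
Step 5: max=24557933/7776000, min=1663391/540000, spread=3025513/38880000
Step 6: max=9796126867/3110400000, min=89155949/28800000, spread=53531/995328
Step 7: max=585904925849/186624000000, min=24119116051/7776000000, spread=450953/11943936
Step 8: max=35101223560603/11197440000000, min=2900368610519/933120000000, spread=3799043/143327232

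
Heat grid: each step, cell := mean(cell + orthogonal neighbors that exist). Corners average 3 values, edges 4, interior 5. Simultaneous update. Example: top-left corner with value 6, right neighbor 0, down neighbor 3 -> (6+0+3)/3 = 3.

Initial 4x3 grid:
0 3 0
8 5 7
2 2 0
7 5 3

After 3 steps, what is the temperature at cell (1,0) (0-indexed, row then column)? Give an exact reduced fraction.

Step 1: cell (1,0) = 15/4
Step 2: cell (1,0) = 103/24
Step 3: cell (1,0) = 13259/3600
Full grid after step 3:
  787/216 1909/600 355/108
  13259/3600 3729/1000 2821/900
  15119/3600 21269/6000 1543/450
  8743/2160 55501/14400 7033/2160

Answer: 13259/3600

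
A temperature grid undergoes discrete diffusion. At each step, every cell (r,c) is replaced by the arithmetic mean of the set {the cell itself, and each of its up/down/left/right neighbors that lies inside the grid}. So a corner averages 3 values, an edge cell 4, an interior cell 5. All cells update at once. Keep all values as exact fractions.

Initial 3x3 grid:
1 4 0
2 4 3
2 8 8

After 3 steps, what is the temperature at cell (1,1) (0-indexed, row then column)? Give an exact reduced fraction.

Step 1: cell (1,1) = 21/5
Step 2: cell (1,1) = 359/100
Step 3: cell (1,1) = 7491/2000
Full grid after step 3:
  2971/1080 41129/14400 437/135
  46729/14400 7491/2000 56579/14400
  2909/720 31877/7200 10337/2160

Answer: 7491/2000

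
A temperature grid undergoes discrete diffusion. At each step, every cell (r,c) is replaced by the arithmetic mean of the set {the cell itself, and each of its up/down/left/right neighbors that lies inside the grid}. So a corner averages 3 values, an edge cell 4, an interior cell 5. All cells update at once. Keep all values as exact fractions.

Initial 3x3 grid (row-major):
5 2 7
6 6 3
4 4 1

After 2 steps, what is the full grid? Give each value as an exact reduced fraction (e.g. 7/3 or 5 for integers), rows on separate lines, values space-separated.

Answer: 175/36 263/60 53/12
369/80 449/100 907/240
41/9 917/240 32/9

Derivation:
After step 1:
  13/3 5 4
  21/4 21/5 17/4
  14/3 15/4 8/3
After step 2:
  175/36 263/60 53/12
  369/80 449/100 907/240
  41/9 917/240 32/9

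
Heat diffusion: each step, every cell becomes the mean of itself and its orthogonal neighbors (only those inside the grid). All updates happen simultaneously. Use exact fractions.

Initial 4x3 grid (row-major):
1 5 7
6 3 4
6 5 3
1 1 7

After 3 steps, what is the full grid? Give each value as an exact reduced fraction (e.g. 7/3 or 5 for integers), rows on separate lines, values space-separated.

After step 1:
  4 4 16/3
  4 23/5 17/4
  9/2 18/5 19/4
  8/3 7/2 11/3
After step 2:
  4 269/60 163/36
  171/40 409/100 71/15
  443/120 419/100 61/15
  32/9 403/120 143/36
After step 3:
  1531/360 15391/3600 1237/270
  4817/1200 13063/3000 3919/900
  14141/3600 5819/1500 7633/1800
  1909/540 27137/7200 4103/1080

Answer: 1531/360 15391/3600 1237/270
4817/1200 13063/3000 3919/900
14141/3600 5819/1500 7633/1800
1909/540 27137/7200 4103/1080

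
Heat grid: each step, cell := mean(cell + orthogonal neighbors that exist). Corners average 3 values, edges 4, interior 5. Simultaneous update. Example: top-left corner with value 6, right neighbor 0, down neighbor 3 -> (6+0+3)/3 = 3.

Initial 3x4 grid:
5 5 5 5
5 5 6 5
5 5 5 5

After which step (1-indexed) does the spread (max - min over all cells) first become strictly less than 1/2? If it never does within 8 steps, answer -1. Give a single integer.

Answer: 1

Derivation:
Step 1: max=21/4, min=5, spread=1/4
  -> spread < 1/2 first at step 1
Step 2: max=523/100, min=5, spread=23/100
Step 3: max=24811/4800, min=2013/400, spread=131/960
Step 4: max=222551/43200, min=36391/7200, spread=841/8640
Step 5: max=88942051/17280000, min=7293373/1440000, spread=56863/691200
Step 6: max=799134341/155520000, min=65789543/12960000, spread=386393/6220800
Step 7: max=319433723131/62208000000, min=26340358813/5184000000, spread=26795339/497664000
Step 8: max=19146215714129/3732480000000, min=1582286149667/311040000000, spread=254051069/5971968000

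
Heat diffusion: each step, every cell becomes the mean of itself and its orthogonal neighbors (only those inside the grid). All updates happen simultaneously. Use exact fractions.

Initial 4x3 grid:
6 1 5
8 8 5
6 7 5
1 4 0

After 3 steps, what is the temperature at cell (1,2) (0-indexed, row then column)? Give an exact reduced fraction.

Step 1: cell (1,2) = 23/4
Step 2: cell (1,2) = 73/15
Step 3: cell (1,2) = 18299/3600
Full grid after step 3:
  1963/360 4781/900 2617/540
  6883/1200 15827/3000 18299/3600
  18299/3600 15017/3000 5383/1200
  973/216 14669/3600 145/36

Answer: 18299/3600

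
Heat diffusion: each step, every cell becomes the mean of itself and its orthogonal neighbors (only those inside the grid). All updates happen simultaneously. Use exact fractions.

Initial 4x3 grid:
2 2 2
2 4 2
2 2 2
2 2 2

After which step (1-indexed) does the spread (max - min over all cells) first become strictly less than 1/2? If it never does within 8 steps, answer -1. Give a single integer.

Step 1: max=5/2, min=2, spread=1/2
Step 2: max=123/50, min=2, spread=23/50
  -> spread < 1/2 first at step 2
Step 3: max=5611/2400, min=413/200, spread=131/480
Step 4: max=49751/21600, min=7591/3600, spread=841/4320
Step 5: max=19822051/8640000, min=1533373/720000, spread=56863/345600
Step 6: max=177054341/77760000, min=13949543/6480000, spread=386393/3110400
Step 7: max=70601723131/31104000000, min=5604358813/2592000000, spread=26795339/248832000
Step 8: max=4216295714129/1866240000000, min=338126149667/155520000000, spread=254051069/2985984000

Answer: 2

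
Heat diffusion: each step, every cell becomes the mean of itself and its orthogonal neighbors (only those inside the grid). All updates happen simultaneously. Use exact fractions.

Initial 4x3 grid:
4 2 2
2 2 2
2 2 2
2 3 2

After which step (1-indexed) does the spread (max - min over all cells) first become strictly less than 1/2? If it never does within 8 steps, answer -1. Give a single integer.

Answer: 3

Derivation:
Step 1: max=8/3, min=2, spread=2/3
Step 2: max=23/9, min=2, spread=5/9
Step 3: max=257/108, min=947/450, spread=743/2700
  -> spread < 1/2 first at step 3
Step 4: max=151837/64800, min=38587/18000, spread=64619/324000
Step 5: max=8912753/3888000, min=3501917/1620000, spread=2540761/19440000
Step 6: max=530800807/233280000, min=1015757239/466560000, spread=73351/746496
Step 7: max=31591468613/13996800000, min=61205845301/27993600000, spread=79083677/1119744000
Step 8: max=1888101478567/839808000000, min=3679716793759/1679616000000, spread=771889307/13436928000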